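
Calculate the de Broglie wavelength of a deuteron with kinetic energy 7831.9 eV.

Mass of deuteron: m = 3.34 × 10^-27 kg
2.29 × 10^-13 m

Using λ = h/√(2mKE):

First convert KE to Joules: KE = 7831.9 eV = 1.255 × 10^-15 J

λ = h/√(2mKE)
λ = (6.626 × 10^-34 J·s) / √(2 × 3.34 × 10^-27 kg × 1.255 × 10^-15 J)
λ = 2.29 × 10^-13 m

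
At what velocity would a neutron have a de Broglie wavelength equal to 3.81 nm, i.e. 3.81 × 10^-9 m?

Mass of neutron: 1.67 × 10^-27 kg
1.04 × 10^2 m/s

From λ = h/(mv), solve for v:

v = h/(mλ)
v = (6.626 × 10^-34 J·s) / (1.67 × 10^-27 kg × 3.81 × 10^-9 m)
v = 1.04 × 10^2 m/s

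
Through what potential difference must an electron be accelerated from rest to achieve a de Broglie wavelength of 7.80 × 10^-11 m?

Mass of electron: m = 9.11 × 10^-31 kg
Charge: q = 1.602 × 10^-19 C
247 V

From λ = h/√(2mqV), we solve for V:

λ² = h²/(2mqV)
V = h²/(2mqλ²)
V = (6.626 × 10^-34 J·s)² / (2 × 9.11 × 10^-31 kg × 1.602 × 10^-19 C × (7.80 × 10^-11 m)²)
V = 247 V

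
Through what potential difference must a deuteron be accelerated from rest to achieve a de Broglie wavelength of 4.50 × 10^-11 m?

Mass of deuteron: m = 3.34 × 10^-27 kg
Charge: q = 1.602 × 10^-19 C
2.03 × 10^-1 V

From λ = h/√(2mqV), we solve for V:

λ² = h²/(2mqV)
V = h²/(2mqλ²)
V = (6.626 × 10^-34 J·s)² / (2 × 3.34 × 10^-27 kg × 1.602 × 10^-19 C × (4.50 × 10^-11 m)²)
V = 2.03 × 10^-1 V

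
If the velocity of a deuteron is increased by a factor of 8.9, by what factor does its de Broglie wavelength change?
The wavelength decreases by a factor of 8.9.

From λ = h/(mv), the wavelength is inversely proportional to velocity:

λ ∝ 1/v

If v → 8.9v, then λ → λ/8.9

When velocity is increased by a factor of 8.9, the wavelength decreases by a factor of 8.9.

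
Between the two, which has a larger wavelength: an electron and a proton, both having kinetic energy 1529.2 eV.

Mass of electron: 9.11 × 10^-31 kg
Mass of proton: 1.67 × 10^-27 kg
The electron has the longer wavelength.

Using λ = h/√(2mKE):

For electron: λ₁ = h/√(2m₁KE) = 3.14 × 10^-11 m
For proton: λ₂ = h/√(2m₂KE) = 7.32 × 10^-13 m

Since λ ∝ 1/√m at constant kinetic energy, the lighter particle has the longer wavelength.

The electron has the longer de Broglie wavelength.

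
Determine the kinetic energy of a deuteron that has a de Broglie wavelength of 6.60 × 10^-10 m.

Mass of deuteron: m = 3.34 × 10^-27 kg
1.51 × 10^-22 J (or 9.42 × 10^-4 eV)

From λ = h/√(2mKE), we solve for KE:

λ² = h²/(2mKE)
KE = h²/(2mλ²)
KE = (6.626 × 10^-34 J·s)² / (2 × 3.34 × 10^-27 kg × (6.60 × 10^-10 m)²)
KE = 1.51 × 10^-22 J
KE = 9.42 × 10^-4 eV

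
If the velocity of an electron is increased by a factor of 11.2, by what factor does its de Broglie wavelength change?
The wavelength decreases by a factor of 11.2.

From λ = h/(mv), the wavelength is inversely proportional to velocity:

λ ∝ 1/v

If v → 11.2v, then λ → λ/11.2

When velocity is increased by a factor of 11.2, the wavelength decreases by a factor of 11.2.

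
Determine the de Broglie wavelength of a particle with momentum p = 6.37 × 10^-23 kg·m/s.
1.04 × 10^-11 m

Using the de Broglie relation λ = h/p:

λ = h/p
λ = (6.626 × 10^-34 J·s) / (6.37 × 10^-23 kg·m/s)
λ = 1.04 × 10^-11 m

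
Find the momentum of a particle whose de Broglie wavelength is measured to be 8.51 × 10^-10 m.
7.79 × 10^-25 kg·m/s

From the de Broglie relation λ = h/p, we solve for p:

p = h/λ
p = (6.626 × 10^-34 J·s) / (8.51 × 10^-10 m)
p = 7.79 × 10^-25 kg·m/s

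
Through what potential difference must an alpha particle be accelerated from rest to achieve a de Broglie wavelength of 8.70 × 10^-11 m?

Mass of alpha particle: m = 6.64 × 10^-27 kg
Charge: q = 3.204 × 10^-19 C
1.36 × 10^-2 V

From λ = h/√(2mqV), we solve for V:

λ² = h²/(2mqV)
V = h²/(2mqλ²)
V = (6.626 × 10^-34 J·s)² / (2 × 6.64 × 10^-27 kg × 3.204 × 10^-19 C × (8.70 × 10^-11 m)²)
V = 1.36 × 10^-2 V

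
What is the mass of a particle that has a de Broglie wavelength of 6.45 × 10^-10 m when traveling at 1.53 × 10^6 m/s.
6.71 × 10^-31 kg

From the de Broglie relation λ = h/(mv), we solve for m:

m = h/(λv)
m = (6.626 × 10^-34 J·s) / (6.45 × 10^-10 m × 1.53 × 10^6 m/s)
m = 6.71 × 10^-31 kg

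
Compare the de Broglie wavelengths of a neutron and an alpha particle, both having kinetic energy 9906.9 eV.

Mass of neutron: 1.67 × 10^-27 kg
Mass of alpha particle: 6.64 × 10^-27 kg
The neutron has the longer wavelength.

Using λ = h/√(2mKE):

For neutron: λ₁ = h/√(2m₁KE) = 2.88 × 10^-13 m
For alpha particle: λ₂ = h/√(2m₂KE) = 1.44 × 10^-13 m

Since λ ∝ 1/√m at constant kinetic energy, the lighter particle has the longer wavelength.

The neutron has the longer de Broglie wavelength.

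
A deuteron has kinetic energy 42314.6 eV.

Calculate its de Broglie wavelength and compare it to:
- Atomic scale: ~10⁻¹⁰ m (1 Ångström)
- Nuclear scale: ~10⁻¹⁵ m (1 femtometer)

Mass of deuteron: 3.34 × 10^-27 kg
λ = 9.85 × 10^-14 m, which is between nuclear and atomic scales.

Using λ = h/√(2mKE):

KE = 42314.6 eV = 6.780 × 10^-15 J

λ = h/√(2mKE)
λ = (6.626 × 10^-34 J·s) / √(2 × 3.34 × 10^-27 kg × 6.780 × 10^-15 J)
λ = 9.85 × 10^-14 m

Comparison:
- Atomic scale (10⁻¹⁰ m): λ is 0.00098× this size
- Nuclear scale (10⁻¹⁵ m): λ is 98× this size

The wavelength is between nuclear and atomic scales.

This wavelength is appropriate for probing atomic structure but too large for nuclear physics experiments.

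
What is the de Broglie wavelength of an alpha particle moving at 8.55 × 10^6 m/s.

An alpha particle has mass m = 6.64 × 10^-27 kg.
1.17 × 10^-14 m

Using the de Broglie relation λ = h/(mv):

λ = h/(mv)
λ = (6.626 × 10^-34 J·s) / (6.64 × 10^-27 kg × 8.55 × 10^6 m/s)
λ = 1.17 × 10^-14 m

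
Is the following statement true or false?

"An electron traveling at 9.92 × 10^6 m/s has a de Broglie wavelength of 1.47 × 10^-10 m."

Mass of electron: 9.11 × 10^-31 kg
False

The claim is incorrect.

Using λ = h/(mv):
λ = (6.626 × 10^-34 J·s) / (9.11 × 10^-31 kg × 9.92 × 10^6 m/s)
λ = 7.33 × 10^-11 m

The actual wavelength differs from the claimed 1.47 × 10^-10 m.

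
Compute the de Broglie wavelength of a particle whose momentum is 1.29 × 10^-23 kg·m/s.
5.14 × 10^-11 m

Using the de Broglie relation λ = h/p:

λ = h/p
λ = (6.626 × 10^-34 J·s) / (1.29 × 10^-23 kg·m/s)
λ = 5.14 × 10^-11 m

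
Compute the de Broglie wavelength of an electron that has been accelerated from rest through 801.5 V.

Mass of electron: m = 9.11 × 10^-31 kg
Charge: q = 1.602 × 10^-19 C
4.33 × 10^-11 m

When a particle is accelerated through voltage V, it gains kinetic energy KE = qV.

The de Broglie wavelength is then λ = h/√(2mqV):

λ = h/√(2mqV)
λ = (6.626 × 10^-34 J·s) / √(2 × 9.11 × 10^-31 kg × 1.602 × 10^-19 C × 801.5 V)
λ = 4.33 × 10^-11 m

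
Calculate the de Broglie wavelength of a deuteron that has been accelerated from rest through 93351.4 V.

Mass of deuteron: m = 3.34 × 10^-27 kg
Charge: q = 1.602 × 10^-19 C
6.63 × 10^-14 m

When a particle is accelerated through voltage V, it gains kinetic energy KE = qV.

The de Broglie wavelength is then λ = h/√(2mqV):

λ = h/√(2mqV)
λ = (6.626 × 10^-34 J·s) / √(2 × 3.34 × 10^-27 kg × 1.602 × 10^-19 C × 93351.4 V)
λ = 6.63 × 10^-14 m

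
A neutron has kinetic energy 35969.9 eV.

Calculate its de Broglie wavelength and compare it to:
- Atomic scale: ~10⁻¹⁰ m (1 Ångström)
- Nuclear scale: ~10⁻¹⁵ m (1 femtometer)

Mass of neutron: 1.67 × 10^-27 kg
λ = 1.51 × 10^-13 m, which is between nuclear and atomic scales.

Using λ = h/√(2mKE):

KE = 35969.9 eV = 5.763 × 10^-15 J

λ = h/√(2mKE)
λ = (6.626 × 10^-34 J·s) / √(2 × 1.67 × 10^-27 kg × 5.763 × 10^-15 J)
λ = 1.51 × 10^-13 m

Comparison:
- Atomic scale (10⁻¹⁰ m): λ is 0.0015× this size
- Nuclear scale (10⁻¹⁵ m): λ is 1.5e+02× this size

The wavelength is between nuclear and atomic scales.

This wavelength is appropriate for probing atomic structure but too large for nuclear physics experiments.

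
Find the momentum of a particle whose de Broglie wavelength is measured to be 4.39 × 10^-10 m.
1.51 × 10^-24 kg·m/s

From the de Broglie relation λ = h/p, we solve for p:

p = h/λ
p = (6.626 × 10^-34 J·s) / (4.39 × 10^-10 m)
p = 1.51 × 10^-24 kg·m/s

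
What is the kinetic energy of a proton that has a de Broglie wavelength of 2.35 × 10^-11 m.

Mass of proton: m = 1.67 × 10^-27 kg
2.38 × 10^-19 J (or 1.49 eV)

From λ = h/√(2mKE), we solve for KE:

λ² = h²/(2mKE)
KE = h²/(2mλ²)
KE = (6.626 × 10^-34 J·s)² / (2 × 1.67 × 10^-27 kg × (2.35 × 10^-11 m)²)
KE = 2.38 × 10^-19 J
KE = 1.49 eV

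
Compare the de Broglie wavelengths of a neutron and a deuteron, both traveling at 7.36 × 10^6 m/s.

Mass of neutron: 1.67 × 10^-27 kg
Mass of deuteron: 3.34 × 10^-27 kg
The neutron has the longer wavelength.

Using λ = h/(mv), since both particles have the same velocity, the wavelength depends only on mass.

For neutron: λ₁ = h/(m₁v) = 5.39 × 10^-14 m
For deuteron: λ₂ = h/(m₂v) = 2.70 × 10^-14 m

Since λ ∝ 1/m at constant velocity, the lighter particle has the longer wavelength.

The neutron has the longer de Broglie wavelength.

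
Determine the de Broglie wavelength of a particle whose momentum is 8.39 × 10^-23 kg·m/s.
7.90 × 10^-12 m

Using the de Broglie relation λ = h/p:

λ = h/p
λ = (6.626 × 10^-34 J·s) / (8.39 × 10^-23 kg·m/s)
λ = 7.90 × 10^-12 m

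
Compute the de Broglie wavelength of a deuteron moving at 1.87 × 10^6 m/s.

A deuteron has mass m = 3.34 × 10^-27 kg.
1.06 × 10^-13 m

Using the de Broglie relation λ = h/(mv):

λ = h/(mv)
λ = (6.626 × 10^-34 J·s) / (3.34 × 10^-27 kg × 1.87 × 10^6 m/s)
λ = 1.06 × 10^-13 m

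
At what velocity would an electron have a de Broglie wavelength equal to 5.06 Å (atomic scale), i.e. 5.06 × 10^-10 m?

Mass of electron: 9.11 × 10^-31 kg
1.44 × 10^6 m/s

From λ = h/(mv), solve for v:

v = h/(mλ)
v = (6.626 × 10^-34 J·s) / (9.11 × 10^-31 kg × 5.06 × 10^-10 m)
v = 1.44 × 10^6 m/s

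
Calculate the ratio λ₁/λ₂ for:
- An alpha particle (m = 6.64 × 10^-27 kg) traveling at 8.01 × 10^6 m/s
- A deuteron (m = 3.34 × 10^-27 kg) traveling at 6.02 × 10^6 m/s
λ₁/λ₂ = 0.378

Using λ = h/(mv):

λ₁ = h/(m₁v₁) = 1.25 × 10^-14 m
λ₂ = h/(m₂v₂) = 3.30 × 10^-14 m

Ratio λ₁/λ₂ = (m₂v₂)/(m₁v₁)
         = (3.34 × 10^-27 kg × 6.02 × 10^6 m/s) / (6.64 × 10^-27 kg × 8.01 × 10^6 m/s)
         = 0.378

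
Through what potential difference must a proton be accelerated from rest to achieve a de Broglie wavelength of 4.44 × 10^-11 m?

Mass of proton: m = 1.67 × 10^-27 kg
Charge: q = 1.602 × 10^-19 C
4.16 × 10^-1 V

From λ = h/√(2mqV), we solve for V:

λ² = h²/(2mqV)
V = h²/(2mqλ²)
V = (6.626 × 10^-34 J·s)² / (2 × 1.67 × 10^-27 kg × 1.602 × 10^-19 C × (4.44 × 10^-11 m)²)
V = 4.16 × 10^-1 V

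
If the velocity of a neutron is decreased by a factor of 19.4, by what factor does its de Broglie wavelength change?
The wavelength increases by a factor of 19.4.

From λ = h/(mv), the wavelength is inversely proportional to velocity:

λ ∝ 1/v

If v → v/19.4, then λ → 19.4λ

When velocity is decreased by a factor of 19.4, the wavelength increases by a factor of 19.4.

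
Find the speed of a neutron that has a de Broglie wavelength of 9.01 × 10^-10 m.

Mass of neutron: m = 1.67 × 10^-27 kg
4.40 × 10^2 m/s

From the de Broglie relation λ = h/(mv), we solve for v:

v = h/(mλ)
v = (6.626 × 10^-34 J·s) / (1.67 × 10^-27 kg × 9.01 × 10^-10 m)
v = 4.40 × 10^2 m/s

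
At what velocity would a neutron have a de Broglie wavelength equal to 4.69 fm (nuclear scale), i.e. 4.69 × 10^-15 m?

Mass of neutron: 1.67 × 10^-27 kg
8.46 × 10^7 m/s

From λ = h/(mv), solve for v:

v = h/(mλ)
v = (6.626 × 10^-34 J·s) / (1.67 × 10^-27 kg × 4.69 × 10^-15 m)
v = 8.46 × 10^7 m/s

Note: This velocity is 28.2% of the speed of light, so relativistic corrections would be needed for a more accurate calculation.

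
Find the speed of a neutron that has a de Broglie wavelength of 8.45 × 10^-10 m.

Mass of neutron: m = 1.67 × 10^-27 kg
4.70 × 10^2 m/s

From the de Broglie relation λ = h/(mv), we solve for v:

v = h/(mλ)
v = (6.626 × 10^-34 J·s) / (1.67 × 10^-27 kg × 8.45 × 10^-10 m)
v = 4.70 × 10^2 m/s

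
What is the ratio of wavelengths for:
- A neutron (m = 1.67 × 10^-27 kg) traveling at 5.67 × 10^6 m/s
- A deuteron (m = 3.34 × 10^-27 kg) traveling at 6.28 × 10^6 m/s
λ₁/λ₂ = 2.22

Using λ = h/(mv):

λ₁ = h/(m₁v₁) = 7.00 × 10^-14 m
λ₂ = h/(m₂v₂) = 3.16 × 10^-14 m

Ratio λ₁/λ₂ = (m₂v₂)/(m₁v₁)
         = (3.34 × 10^-27 kg × 6.28 × 10^6 m/s) / (1.67 × 10^-27 kg × 5.67 × 10^6 m/s)
         = 2.22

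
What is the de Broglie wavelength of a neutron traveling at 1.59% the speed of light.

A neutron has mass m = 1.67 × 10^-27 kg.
8.32 × 10^-14 m

Using the de Broglie relation λ = h/(mv):

v = 1.59% × c = 4.767 × 10^6 m/s

λ = h/(mv)
λ = (6.626 × 10^-34 J·s) / (1.67 × 10^-27 kg × 4.767 × 10^6 m/s)
λ = 8.32 × 10^-14 m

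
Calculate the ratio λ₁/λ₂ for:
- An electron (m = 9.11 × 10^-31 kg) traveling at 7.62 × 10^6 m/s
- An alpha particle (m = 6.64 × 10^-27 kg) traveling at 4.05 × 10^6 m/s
λ₁/λ₂ = 3.87 × 10^3

Using λ = h/(mv):

λ₁ = h/(m₁v₁) = 9.55 × 10^-11 m
λ₂ = h/(m₂v₂) = 2.46 × 10^-14 m

Ratio λ₁/λ₂ = (m₂v₂)/(m₁v₁)
         = (6.64 × 10^-27 kg × 4.05 × 10^6 m/s) / (9.11 × 10^-31 kg × 7.62 × 10^6 m/s)
         = 3.87 × 10^3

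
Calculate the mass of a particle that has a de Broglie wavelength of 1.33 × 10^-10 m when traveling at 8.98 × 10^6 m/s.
5.55 × 10^-31 kg

From the de Broglie relation λ = h/(mv), we solve for m:

m = h/(λv)
m = (6.626 × 10^-34 J·s) / (1.33 × 10^-10 m × 8.98 × 10^6 m/s)
m = 5.55 × 10^-31 kg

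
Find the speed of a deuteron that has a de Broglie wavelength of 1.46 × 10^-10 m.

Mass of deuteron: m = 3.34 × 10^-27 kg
1.36 × 10^3 m/s

From the de Broglie relation λ = h/(mv), we solve for v:

v = h/(mλ)
v = (6.626 × 10^-34 J·s) / (3.34 × 10^-27 kg × 1.46 × 10^-10 m)
v = 1.36 × 10^3 m/s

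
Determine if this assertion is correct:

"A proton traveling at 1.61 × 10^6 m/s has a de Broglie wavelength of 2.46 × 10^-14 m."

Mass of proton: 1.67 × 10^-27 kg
False

The claim is incorrect.

Using λ = h/(mv):
λ = (6.626 × 10^-34 J·s) / (1.67 × 10^-27 kg × 1.61 × 10^6 m/s)
λ = 2.46 × 10^-13 m

The actual wavelength differs from the claimed 2.46 × 10^-14 m.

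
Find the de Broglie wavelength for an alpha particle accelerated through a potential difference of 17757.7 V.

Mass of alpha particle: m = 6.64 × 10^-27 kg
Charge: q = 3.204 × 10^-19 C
7.62 × 10^-14 m

When a particle is accelerated through voltage V, it gains kinetic energy KE = qV.

The de Broglie wavelength is then λ = h/√(2mqV):

λ = h/√(2mqV)
λ = (6.626 × 10^-34 J·s) / √(2 × 6.64 × 10^-27 kg × 3.204 × 10^-19 C × 17757.7 V)
λ = 7.62 × 10^-14 m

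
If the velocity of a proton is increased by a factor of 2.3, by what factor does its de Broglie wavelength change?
The wavelength decreases by a factor of 2.3.

From λ = h/(mv), the wavelength is inversely proportional to velocity:

λ ∝ 1/v

If v → 2.3v, then λ → λ/2.3

When velocity is increased by a factor of 2.3, the wavelength decreases by a factor of 2.3.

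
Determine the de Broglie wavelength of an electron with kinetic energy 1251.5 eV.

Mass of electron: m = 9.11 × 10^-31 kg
3.47 × 10^-11 m

Using λ = h/√(2mKE):

First convert KE to Joules: KE = 1251.5 eV = 2.005 × 10^-16 J

λ = h/√(2mKE)
λ = (6.626 × 10^-34 J·s) / √(2 × 9.11 × 10^-31 kg × 2.005 × 10^-16 J)
λ = 3.47 × 10^-11 m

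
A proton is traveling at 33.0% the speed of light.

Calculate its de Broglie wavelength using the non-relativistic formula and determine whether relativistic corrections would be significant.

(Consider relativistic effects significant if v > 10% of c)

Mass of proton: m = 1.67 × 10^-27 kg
Yes, relativistic corrections are needed.

Using the non-relativistic de Broglie formula λ = h/(mv):

v = 33.0% × c = 9.893 × 10^7 m/s

λ = h/(mv)
λ = (6.626 × 10^-34 J·s) / (1.67 × 10^-27 kg × 9.893 × 10^7 m/s)
λ = 4.01 × 10^-15 m

Since v = 33.0% of c > 10% of c, relativistic corrections ARE significant and the actual wavelength would differ from this non-relativistic estimate.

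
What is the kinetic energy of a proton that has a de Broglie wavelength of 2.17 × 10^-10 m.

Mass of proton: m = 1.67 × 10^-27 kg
2.79 × 10^-21 J (or 0.0174 eV)

From λ = h/√(2mKE), we solve for KE:

λ² = h²/(2mKE)
KE = h²/(2mλ²)
KE = (6.626 × 10^-34 J·s)² / (2 × 1.67 × 10^-27 kg × (2.17 × 10^-10 m)²)
KE = 2.79 × 10^-21 J
KE = 0.0174 eV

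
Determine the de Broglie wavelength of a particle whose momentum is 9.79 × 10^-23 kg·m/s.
6.77 × 10^-12 m

Using the de Broglie relation λ = h/p:

λ = h/p
λ = (6.626 × 10^-34 J·s) / (9.79 × 10^-23 kg·m/s)
λ = 6.77 × 10^-12 m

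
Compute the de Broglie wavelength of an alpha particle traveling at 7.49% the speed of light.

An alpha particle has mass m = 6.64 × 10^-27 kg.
4.44 × 10^-15 m

Using the de Broglie relation λ = h/(mv):

v = 7.49% × c = 2.245 × 10^7 m/s

λ = h/(mv)
λ = (6.626 × 10^-34 J·s) / (6.64 × 10^-27 kg × 2.245 × 10^7 m/s)
λ = 4.44 × 10^-15 m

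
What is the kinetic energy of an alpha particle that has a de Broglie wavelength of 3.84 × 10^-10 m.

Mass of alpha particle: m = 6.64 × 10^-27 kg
2.24 × 10^-22 J (or 1.40 × 10^-3 eV)

From λ = h/√(2mKE), we solve for KE:

λ² = h²/(2mKE)
KE = h²/(2mλ²)
KE = (6.626 × 10^-34 J·s)² / (2 × 6.64 × 10^-27 kg × (3.84 × 10^-10 m)²)
KE = 2.24 × 10^-22 J
KE = 1.40 × 10^-3 eV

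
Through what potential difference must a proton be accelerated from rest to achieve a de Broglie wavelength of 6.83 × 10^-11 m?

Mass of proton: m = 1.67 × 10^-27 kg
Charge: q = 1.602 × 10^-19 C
1.76 × 10^-1 V

From λ = h/√(2mqV), we solve for V:

λ² = h²/(2mqV)
V = h²/(2mqλ²)
V = (6.626 × 10^-34 J·s)² / (2 × 1.67 × 10^-27 kg × 1.602 × 10^-19 C × (6.83 × 10^-11 m)²)
V = 1.76 × 10^-1 V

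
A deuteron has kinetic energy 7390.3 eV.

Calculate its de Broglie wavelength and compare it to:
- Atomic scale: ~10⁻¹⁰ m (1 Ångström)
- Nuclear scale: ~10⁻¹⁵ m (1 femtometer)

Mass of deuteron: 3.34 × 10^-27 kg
λ = 2.36 × 10^-13 m, which is between nuclear and atomic scales.

Using λ = h/√(2mKE):

KE = 7390.3 eV = 1.184 × 10^-15 J

λ = h/√(2mKE)
λ = (6.626 × 10^-34 J·s) / √(2 × 3.34 × 10^-27 kg × 1.184 × 10^-15 J)
λ = 2.36 × 10^-13 m

Comparison:
- Atomic scale (10⁻¹⁰ m): λ is 0.0024× this size
- Nuclear scale (10⁻¹⁵ m): λ is 2.4e+02× this size

The wavelength is between nuclear and atomic scales.

This wavelength is appropriate for probing atomic structure but too large for nuclear physics experiments.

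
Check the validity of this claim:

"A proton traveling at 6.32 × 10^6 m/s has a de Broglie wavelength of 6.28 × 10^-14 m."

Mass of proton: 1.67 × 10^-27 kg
True

The claim is correct.

Using λ = h/(mv):
λ = (6.626 × 10^-34 J·s) / (1.67 × 10^-27 kg × 6.32 × 10^6 m/s)
λ = 6.28 × 10^-14 m

This matches the claimed value.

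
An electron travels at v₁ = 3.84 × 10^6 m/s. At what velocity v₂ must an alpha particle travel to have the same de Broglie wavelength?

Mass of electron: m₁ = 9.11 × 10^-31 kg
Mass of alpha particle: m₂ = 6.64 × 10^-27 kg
v₂ = 5.27 × 10^2 m/s

For equal de Broglie wavelengths: λ₁ = λ₂

h/(m₁v₁) = h/(m₂v₂)
m₁v₁ = m₂v₂
v₂ = v₁ · (m₁/m₂)

v₂ = 3.84 × 10^6 m/s × (9.11 × 10^-31 kg / 6.64 × 10^-27 kg)
v₂ = 5.27 × 10^2 m/s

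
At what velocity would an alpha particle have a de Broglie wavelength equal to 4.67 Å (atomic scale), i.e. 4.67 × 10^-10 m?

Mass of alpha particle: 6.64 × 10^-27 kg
2.14 × 10^2 m/s

From λ = h/(mv), solve for v:

v = h/(mλ)
v = (6.626 × 10^-34 J·s) / (6.64 × 10^-27 kg × 4.67 × 10^-10 m)
v = 2.14 × 10^2 m/s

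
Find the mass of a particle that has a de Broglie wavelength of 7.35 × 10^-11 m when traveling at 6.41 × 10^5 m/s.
1.41 × 10^-29 kg

From the de Broglie relation λ = h/(mv), we solve for m:

m = h/(λv)
m = (6.626 × 10^-34 J·s) / (7.35 × 10^-11 m × 6.41 × 10^5 m/s)
m = 1.41 × 10^-29 kg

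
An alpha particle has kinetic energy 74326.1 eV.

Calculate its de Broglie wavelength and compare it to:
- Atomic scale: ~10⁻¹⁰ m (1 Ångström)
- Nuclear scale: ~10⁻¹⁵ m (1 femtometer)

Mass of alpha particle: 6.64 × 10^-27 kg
λ = 5.27 × 10^-14 m, which is between nuclear and atomic scales.

Using λ = h/√(2mKE):

KE = 74326.1 eV = 1.191 × 10^-14 J

λ = h/√(2mKE)
λ = (6.626 × 10^-34 J·s) / √(2 × 6.64 × 10^-27 kg × 1.191 × 10^-14 J)
λ = 5.27 × 10^-14 m

Comparison:
- Atomic scale (10⁻¹⁰ m): λ is 0.00053× this size
- Nuclear scale (10⁻¹⁵ m): λ is 53× this size

The wavelength is between nuclear and atomic scales.

This wavelength is appropriate for probing atomic structure but too large for nuclear physics experiments.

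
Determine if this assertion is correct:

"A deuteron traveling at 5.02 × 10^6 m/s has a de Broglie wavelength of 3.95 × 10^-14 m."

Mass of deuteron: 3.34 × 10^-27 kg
True

The claim is correct.

Using λ = h/(mv):
λ = (6.626 × 10^-34 J·s) / (3.34 × 10^-27 kg × 5.02 × 10^6 m/s)
λ = 3.95 × 10^-14 m

This matches the claimed value.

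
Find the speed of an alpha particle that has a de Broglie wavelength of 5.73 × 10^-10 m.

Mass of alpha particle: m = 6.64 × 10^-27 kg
1.74 × 10^2 m/s

From the de Broglie relation λ = h/(mv), we solve for v:

v = h/(mλ)
v = (6.626 × 10^-34 J·s) / (6.64 × 10^-27 kg × 5.73 × 10^-10 m)
v = 1.74 × 10^2 m/s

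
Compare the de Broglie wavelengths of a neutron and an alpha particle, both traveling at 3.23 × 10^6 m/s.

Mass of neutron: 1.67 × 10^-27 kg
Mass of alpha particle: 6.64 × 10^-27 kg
The neutron has the longer wavelength.

Using λ = h/(mv), since both particles have the same velocity, the wavelength depends only on mass.

For neutron: λ₁ = h/(m₁v) = 1.23 × 10^-13 m
For alpha particle: λ₂ = h/(m₂v) = 3.09 × 10^-14 m

Since λ ∝ 1/m at constant velocity, the lighter particle has the longer wavelength.

The neutron has the longer de Broglie wavelength.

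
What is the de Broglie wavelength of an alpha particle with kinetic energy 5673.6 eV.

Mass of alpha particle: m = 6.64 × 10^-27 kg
1.91 × 10^-13 m

Using λ = h/√(2mKE):

First convert KE to Joules: KE = 5673.6 eV = 9.090 × 10^-16 J

λ = h/√(2mKE)
λ = (6.626 × 10^-34 J·s) / √(2 × 6.64 × 10^-27 kg × 9.090 × 10^-16 J)
λ = 1.91 × 10^-13 m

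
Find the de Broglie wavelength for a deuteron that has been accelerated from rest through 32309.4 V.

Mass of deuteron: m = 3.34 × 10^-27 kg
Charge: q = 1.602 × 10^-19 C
1.13 × 10^-13 m

When a particle is accelerated through voltage V, it gains kinetic energy KE = qV.

The de Broglie wavelength is then λ = h/√(2mqV):

λ = h/√(2mqV)
λ = (6.626 × 10^-34 J·s) / √(2 × 3.34 × 10^-27 kg × 1.602 × 10^-19 C × 32309.4 V)
λ = 1.13 × 10^-13 m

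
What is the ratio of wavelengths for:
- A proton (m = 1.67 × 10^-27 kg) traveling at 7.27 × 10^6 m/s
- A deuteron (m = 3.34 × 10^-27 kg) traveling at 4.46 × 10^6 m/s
λ₁/λ₂ = 1.23

Using λ = h/(mv):

λ₁ = h/(m₁v₁) = 5.46 × 10^-14 m
λ₂ = h/(m₂v₂) = 4.45 × 10^-14 m

Ratio λ₁/λ₂ = (m₂v₂)/(m₁v₁)
         = (3.34 × 10^-27 kg × 4.46 × 10^6 m/s) / (1.67 × 10^-27 kg × 7.27 × 10^6 m/s)
         = 1.23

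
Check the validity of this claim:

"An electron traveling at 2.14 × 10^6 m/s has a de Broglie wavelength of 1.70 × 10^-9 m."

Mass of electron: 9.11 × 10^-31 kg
False

The claim is incorrect.

Using λ = h/(mv):
λ = (6.626 × 10^-34 J·s) / (9.11 × 10^-31 kg × 2.14 × 10^6 m/s)
λ = 3.40 × 10^-10 m

The actual wavelength differs from the claimed 1.70 × 10^-9 m.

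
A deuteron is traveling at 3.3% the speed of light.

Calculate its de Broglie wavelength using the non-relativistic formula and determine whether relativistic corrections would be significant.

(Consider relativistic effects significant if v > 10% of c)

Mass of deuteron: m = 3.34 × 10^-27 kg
No, relativistic corrections are not needed.

Using the non-relativistic de Broglie formula λ = h/(mv):

v = 3.3% × c = 9.893 × 10^6 m/s

λ = h/(mv)
λ = (6.626 × 10^-34 J·s) / (3.34 × 10^-27 kg × 9.893 × 10^6 m/s)
λ = 2.01 × 10^-14 m

Since v = 3.3% of c < 10% of c, relativistic corrections are NOT significant and this non-relativistic result is a good approximation.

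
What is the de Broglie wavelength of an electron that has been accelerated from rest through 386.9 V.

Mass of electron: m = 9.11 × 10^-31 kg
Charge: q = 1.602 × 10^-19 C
6.24 × 10^-11 m

When a particle is accelerated through voltage V, it gains kinetic energy KE = qV.

The de Broglie wavelength is then λ = h/√(2mqV):

λ = h/√(2mqV)
λ = (6.626 × 10^-34 J·s) / √(2 × 9.11 × 10^-31 kg × 1.602 × 10^-19 C × 386.9 V)
λ = 6.24 × 10^-11 m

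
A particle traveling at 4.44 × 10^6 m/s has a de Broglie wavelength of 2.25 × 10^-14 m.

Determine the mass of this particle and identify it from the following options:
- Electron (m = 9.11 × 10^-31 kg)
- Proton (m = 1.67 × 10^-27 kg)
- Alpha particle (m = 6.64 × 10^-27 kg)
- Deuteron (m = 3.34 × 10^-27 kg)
The particle is an alpha particle.

From λ = h/(mv), solve for mass:

m = h/(λv)
m = (6.626 × 10^-34 J·s) / (2.25 × 10^-14 m × 4.44 × 10^6 m/s)
m = 6.63 × 10^-27 kg

Comparing with the listed masses, this is closest to an alpha particle.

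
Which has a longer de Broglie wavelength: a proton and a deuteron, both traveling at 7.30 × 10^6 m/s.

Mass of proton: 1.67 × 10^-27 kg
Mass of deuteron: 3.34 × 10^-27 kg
The proton has the longer wavelength.

Using λ = h/(mv), since both particles have the same velocity, the wavelength depends only on mass.

For proton: λ₁ = h/(m₁v) = 5.44 × 10^-14 m
For deuteron: λ₂ = h/(m₂v) = 2.72 × 10^-14 m

Since λ ∝ 1/m at constant velocity, the lighter particle has the longer wavelength.

The proton has the longer de Broglie wavelength.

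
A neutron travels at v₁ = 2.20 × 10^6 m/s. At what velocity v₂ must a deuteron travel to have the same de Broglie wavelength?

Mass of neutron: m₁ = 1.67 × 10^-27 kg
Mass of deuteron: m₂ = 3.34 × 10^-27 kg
v₂ = 1.10 × 10^6 m/s

For equal de Broglie wavelengths: λ₁ = λ₂

h/(m₁v₁) = h/(m₂v₂)
m₁v₁ = m₂v₂
v₂ = v₁ · (m₁/m₂)

v₂ = 2.20 × 10^6 m/s × (1.67 × 10^-27 kg / 3.34 × 10^-27 kg)
v₂ = 1.10 × 10^6 m/s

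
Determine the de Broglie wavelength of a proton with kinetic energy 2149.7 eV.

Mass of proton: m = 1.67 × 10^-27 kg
6.18 × 10^-13 m

Using λ = h/√(2mKE):

First convert KE to Joules: KE = 2149.7 eV = 3.444 × 10^-16 J

λ = h/√(2mKE)
λ = (6.626 × 10^-34 J·s) / √(2 × 1.67 × 10^-27 kg × 3.444 × 10^-16 J)
λ = 6.18 × 10^-13 m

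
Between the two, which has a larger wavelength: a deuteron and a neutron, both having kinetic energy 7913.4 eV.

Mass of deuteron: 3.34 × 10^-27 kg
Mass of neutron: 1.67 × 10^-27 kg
The neutron has the longer wavelength.

Using λ = h/√(2mKE):

For deuteron: λ₁ = h/√(2m₁KE) = 2.28 × 10^-13 m
For neutron: λ₂ = h/√(2m₂KE) = 3.22 × 10^-13 m

Since λ ∝ 1/√m at constant kinetic energy, the lighter particle has the longer wavelength.

The neutron has the longer de Broglie wavelength.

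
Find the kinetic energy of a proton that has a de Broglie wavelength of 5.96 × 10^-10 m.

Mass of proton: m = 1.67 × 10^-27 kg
3.70 × 10^-22 J (or 2.31 × 10^-3 eV)

From λ = h/√(2mKE), we solve for KE:

λ² = h²/(2mKE)
KE = h²/(2mλ²)
KE = (6.626 × 10^-34 J·s)² / (2 × 1.67 × 10^-27 kg × (5.96 × 10^-10 m)²)
KE = 3.70 × 10^-22 J
KE = 2.31 × 10^-3 eV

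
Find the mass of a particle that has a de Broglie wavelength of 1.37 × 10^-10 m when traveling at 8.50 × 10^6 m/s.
5.69 × 10^-31 kg

From the de Broglie relation λ = h/(mv), we solve for m:

m = h/(λv)
m = (6.626 × 10^-34 J·s) / (1.37 × 10^-10 m × 8.50 × 10^6 m/s)
m = 5.69 × 10^-31 kg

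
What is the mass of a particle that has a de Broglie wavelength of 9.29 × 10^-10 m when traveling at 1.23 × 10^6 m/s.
5.80 × 10^-31 kg

From the de Broglie relation λ = h/(mv), we solve for m:

m = h/(λv)
m = (6.626 × 10^-34 J·s) / (9.29 × 10^-10 m × 1.23 × 10^6 m/s)
m = 5.80 × 10^-31 kg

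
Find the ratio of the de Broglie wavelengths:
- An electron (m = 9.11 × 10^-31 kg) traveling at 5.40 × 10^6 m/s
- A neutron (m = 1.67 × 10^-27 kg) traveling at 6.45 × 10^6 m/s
λ₁/λ₂ = 2.19 × 10^3

Using λ = h/(mv):

λ₁ = h/(m₁v₁) = 1.35 × 10^-10 m
λ₂ = h/(m₂v₂) = 6.15 × 10^-14 m

Ratio λ₁/λ₂ = (m₂v₂)/(m₁v₁)
         = (1.67 × 10^-27 kg × 6.45 × 10^6 m/s) / (9.11 × 10^-31 kg × 5.40 × 10^6 m/s)
         = 2.19 × 10^3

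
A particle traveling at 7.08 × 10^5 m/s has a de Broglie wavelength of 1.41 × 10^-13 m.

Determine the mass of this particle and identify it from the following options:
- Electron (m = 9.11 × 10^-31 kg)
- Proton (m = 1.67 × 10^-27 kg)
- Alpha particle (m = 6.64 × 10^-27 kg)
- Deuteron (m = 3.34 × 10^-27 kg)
The particle is an alpha particle.

From λ = h/(mv), solve for mass:

m = h/(λv)
m = (6.626 × 10^-34 J·s) / (1.41 × 10^-13 m × 7.08 × 10^5 m/s)
m = 6.64 × 10^-27 kg

Comparing with the listed masses, this is closest to an alpha particle.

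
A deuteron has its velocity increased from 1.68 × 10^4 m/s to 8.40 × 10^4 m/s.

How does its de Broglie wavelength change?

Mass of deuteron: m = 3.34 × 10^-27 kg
The wavelength decreases by a factor of 5.

Using λ = h/(mv):

Initial wavelength: λ₁ = h/(mv₁) = 1.18 × 10^-11 m
Final wavelength: λ₂ = h/(mv₂) = 2.36 × 10^-12 m

Since λ ∝ 1/v, when velocity increases by a factor of 5, the wavelength decreases by a factor of 5.

λ₂/λ₁ = v₁/v₂ = 1/5

The wavelength decreases by a factor of 5.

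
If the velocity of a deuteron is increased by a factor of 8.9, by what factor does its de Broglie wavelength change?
The wavelength decreases by a factor of 8.9.

From λ = h/(mv), the wavelength is inversely proportional to velocity:

λ ∝ 1/v

If v → 8.9v, then λ → λ/8.9

When velocity is increased by a factor of 8.9, the wavelength decreases by a factor of 8.9.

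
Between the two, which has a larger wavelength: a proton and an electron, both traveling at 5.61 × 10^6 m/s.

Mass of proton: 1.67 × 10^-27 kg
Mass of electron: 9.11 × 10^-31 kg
The electron has the longer wavelength.

Using λ = h/(mv), since both particles have the same velocity, the wavelength depends only on mass.

For proton: λ₁ = h/(m₁v) = 7.07 × 10^-14 m
For electron: λ₂ = h/(m₂v) = 1.30 × 10^-10 m

Since λ ∝ 1/m at constant velocity, the lighter particle has the longer wavelength.

The electron has the longer de Broglie wavelength.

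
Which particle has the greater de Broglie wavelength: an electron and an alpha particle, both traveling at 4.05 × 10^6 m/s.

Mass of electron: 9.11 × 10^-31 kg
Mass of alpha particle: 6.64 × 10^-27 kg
The electron has the longer wavelength.

Using λ = h/(mv), since both particles have the same velocity, the wavelength depends only on mass.

For electron: λ₁ = h/(m₁v) = 1.80 × 10^-10 m
For alpha particle: λ₂ = h/(m₂v) = 2.46 × 10^-14 m

Since λ ∝ 1/m at constant velocity, the lighter particle has the longer wavelength.

The electron has the longer de Broglie wavelength.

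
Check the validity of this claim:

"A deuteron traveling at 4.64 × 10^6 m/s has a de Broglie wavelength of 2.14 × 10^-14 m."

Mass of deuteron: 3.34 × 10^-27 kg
False

The claim is incorrect.

Using λ = h/(mv):
λ = (6.626 × 10^-34 J·s) / (3.34 × 10^-27 kg × 4.64 × 10^6 m/s)
λ = 4.28 × 10^-14 m

The actual wavelength differs from the claimed 2.14 × 10^-14 m.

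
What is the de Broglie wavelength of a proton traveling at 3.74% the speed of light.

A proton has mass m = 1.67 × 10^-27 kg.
3.54 × 10^-14 m

Using the de Broglie relation λ = h/(mv):

v = 3.74% × c = 1.121 × 10^7 m/s

λ = h/(mv)
λ = (6.626 × 10^-34 J·s) / (1.67 × 10^-27 kg × 1.121 × 10^7 m/s)
λ = 3.54 × 10^-14 m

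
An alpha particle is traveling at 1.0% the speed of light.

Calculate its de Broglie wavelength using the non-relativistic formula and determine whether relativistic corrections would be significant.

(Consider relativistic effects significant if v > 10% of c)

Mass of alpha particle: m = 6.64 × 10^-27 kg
No, relativistic corrections are not needed.

Using the non-relativistic de Broglie formula λ = h/(mv):

v = 1.0% × c = 2.998 × 10^6 m/s

λ = h/(mv)
λ = (6.626 × 10^-34 J·s) / (6.64 × 10^-27 kg × 2.998 × 10^6 m/s)
λ = 3.33 × 10^-14 m

Since v = 1.0% of c < 10% of c, relativistic corrections are NOT significant and this non-relativistic result is a good approximation.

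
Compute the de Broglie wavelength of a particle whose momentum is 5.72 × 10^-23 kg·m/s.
1.16 × 10^-11 m

Using the de Broglie relation λ = h/p:

λ = h/p
λ = (6.626 × 10^-34 J·s) / (5.72 × 10^-23 kg·m/s)
λ = 1.16 × 10^-11 m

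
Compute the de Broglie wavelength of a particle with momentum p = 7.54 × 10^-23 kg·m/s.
8.79 × 10^-12 m

Using the de Broglie relation λ = h/p:

λ = h/p
λ = (6.626 × 10^-34 J·s) / (7.54 × 10^-23 kg·m/s)
λ = 8.79 × 10^-12 m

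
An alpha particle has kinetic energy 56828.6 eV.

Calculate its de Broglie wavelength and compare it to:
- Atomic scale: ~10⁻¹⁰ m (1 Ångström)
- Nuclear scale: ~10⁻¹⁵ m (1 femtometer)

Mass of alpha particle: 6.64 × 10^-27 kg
λ = 6.03 × 10^-14 m, which is between nuclear and atomic scales.

Using λ = h/√(2mKE):

KE = 56828.6 eV = 9.105 × 10^-15 J

λ = h/√(2mKE)
λ = (6.626 × 10^-34 J·s) / √(2 × 6.64 × 10^-27 kg × 9.105 × 10^-15 J)
λ = 6.03 × 10^-14 m

Comparison:
- Atomic scale (10⁻¹⁰ m): λ is 0.0006× this size
- Nuclear scale (10⁻¹⁵ m): λ is 60× this size

The wavelength is between nuclear and atomic scales.

This wavelength is appropriate for probing atomic structure but too large for nuclear physics experiments.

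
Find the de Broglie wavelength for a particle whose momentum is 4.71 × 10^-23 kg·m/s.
1.41 × 10^-11 m

Using the de Broglie relation λ = h/p:

λ = h/p
λ = (6.626 × 10^-34 J·s) / (4.71 × 10^-23 kg·m/s)
λ = 1.41 × 10^-11 m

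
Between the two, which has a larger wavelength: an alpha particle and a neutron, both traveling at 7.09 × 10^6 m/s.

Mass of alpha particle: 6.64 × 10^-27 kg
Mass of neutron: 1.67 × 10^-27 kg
The neutron has the longer wavelength.

Using λ = h/(mv), since both particles have the same velocity, the wavelength depends only on mass.

For alpha particle: λ₁ = h/(m₁v) = 1.41 × 10^-14 m
For neutron: λ₂ = h/(m₂v) = 5.60 × 10^-14 m

Since λ ∝ 1/m at constant velocity, the lighter particle has the longer wavelength.

The neutron has the longer de Broglie wavelength.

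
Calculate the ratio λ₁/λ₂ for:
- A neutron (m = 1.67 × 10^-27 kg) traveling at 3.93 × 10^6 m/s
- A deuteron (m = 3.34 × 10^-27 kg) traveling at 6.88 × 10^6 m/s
λ₁/λ₂ = 3.50

Using λ = h/(mv):

λ₁ = h/(m₁v₁) = 1.01 × 10^-13 m
λ₂ = h/(m₂v₂) = 2.88 × 10^-14 m

Ratio λ₁/λ₂ = (m₂v₂)/(m₁v₁)
         = (3.34 × 10^-27 kg × 6.88 × 10^6 m/s) / (1.67 × 10^-27 kg × 3.93 × 10^6 m/s)
         = 3.50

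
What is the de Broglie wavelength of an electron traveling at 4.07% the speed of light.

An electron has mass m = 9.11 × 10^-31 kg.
5.96 × 10^-11 m

Using the de Broglie relation λ = h/(mv):

v = 4.07% × c = 1.220 × 10^7 m/s

λ = h/(mv)
λ = (6.626 × 10^-34 J·s) / (9.11 × 10^-31 kg × 1.220 × 10^7 m/s)
λ = 5.96 × 10^-11 m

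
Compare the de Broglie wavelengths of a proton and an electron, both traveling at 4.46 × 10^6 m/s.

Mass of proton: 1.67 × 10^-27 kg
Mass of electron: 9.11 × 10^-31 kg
The electron has the longer wavelength.

Using λ = h/(mv), since both particles have the same velocity, the wavelength depends only on mass.

For proton: λ₁ = h/(m₁v) = 8.90 × 10^-14 m
For electron: λ₂ = h/(m₂v) = 1.63 × 10^-10 m

Since λ ∝ 1/m at constant velocity, the lighter particle has the longer wavelength.

The electron has the longer de Broglie wavelength.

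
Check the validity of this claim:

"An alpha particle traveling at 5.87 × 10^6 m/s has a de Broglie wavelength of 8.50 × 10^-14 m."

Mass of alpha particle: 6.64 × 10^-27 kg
False

The claim is incorrect.

Using λ = h/(mv):
λ = (6.626 × 10^-34 J·s) / (6.64 × 10^-27 kg × 5.87 × 10^6 m/s)
λ = 1.70 × 10^-14 m

The actual wavelength differs from the claimed 8.50 × 10^-14 m.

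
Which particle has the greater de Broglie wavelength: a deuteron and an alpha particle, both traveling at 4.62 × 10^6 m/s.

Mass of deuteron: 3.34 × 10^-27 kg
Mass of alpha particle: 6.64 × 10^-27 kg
The deuteron has the longer wavelength.

Using λ = h/(mv), since both particles have the same velocity, the wavelength depends only on mass.

For deuteron: λ₁ = h/(m₁v) = 4.29 × 10^-14 m
For alpha particle: λ₂ = h/(m₂v) = 2.16 × 10^-14 m

Since λ ∝ 1/m at constant velocity, the lighter particle has the longer wavelength.

The deuteron has the longer de Broglie wavelength.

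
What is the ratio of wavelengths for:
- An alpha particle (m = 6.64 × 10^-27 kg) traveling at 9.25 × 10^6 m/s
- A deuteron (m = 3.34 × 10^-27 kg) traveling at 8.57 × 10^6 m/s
λ₁/λ₂ = 0.466

Using λ = h/(mv):

λ₁ = h/(m₁v₁) = 1.08 × 10^-14 m
λ₂ = h/(m₂v₂) = 2.31 × 10^-14 m

Ratio λ₁/λ₂ = (m₂v₂)/(m₁v₁)
         = (3.34 × 10^-27 kg × 8.57 × 10^6 m/s) / (6.64 × 10^-27 kg × 9.25 × 10^6 m/s)
         = 0.466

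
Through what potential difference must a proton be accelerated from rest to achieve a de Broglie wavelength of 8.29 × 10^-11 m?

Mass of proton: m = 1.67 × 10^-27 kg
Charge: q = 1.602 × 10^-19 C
1.19 × 10^-1 V

From λ = h/√(2mqV), we solve for V:

λ² = h²/(2mqV)
V = h²/(2mqλ²)
V = (6.626 × 10^-34 J·s)² / (2 × 1.67 × 10^-27 kg × 1.602 × 10^-19 C × (8.29 × 10^-11 m)²)
V = 1.19 × 10^-1 V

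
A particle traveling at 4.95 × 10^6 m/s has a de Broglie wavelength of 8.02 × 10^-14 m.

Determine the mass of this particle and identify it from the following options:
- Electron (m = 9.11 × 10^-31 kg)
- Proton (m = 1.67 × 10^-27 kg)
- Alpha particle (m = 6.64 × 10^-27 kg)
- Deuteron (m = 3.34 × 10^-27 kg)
The particle is a proton.

From λ = h/(mv), solve for mass:

m = h/(λv)
m = (6.626 × 10^-34 J·s) / (8.02 × 10^-14 m × 4.95 × 10^6 m/s)
m = 1.67 × 10^-27 kg

Comparing with the listed masses, this is closest to a proton.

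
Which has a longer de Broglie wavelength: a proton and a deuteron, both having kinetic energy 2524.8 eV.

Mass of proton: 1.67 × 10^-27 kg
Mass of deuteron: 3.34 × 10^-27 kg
The proton has the longer wavelength.

Using λ = h/√(2mKE):

For proton: λ₁ = h/√(2m₁KE) = 5.70 × 10^-13 m
For deuteron: λ₂ = h/√(2m₂KE) = 4.03 × 10^-13 m

Since λ ∝ 1/√m at constant kinetic energy, the lighter particle has the longer wavelength.

The proton has the longer de Broglie wavelength.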